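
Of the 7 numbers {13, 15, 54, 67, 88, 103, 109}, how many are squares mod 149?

4

(13/149) = -1 → non-residue.
(15/149) = -1 → non-residue.
(54/149) = +1 → QR.
(67/149) = +1 → QR.
(88/149) = +1 → QR.
(103/149) = +1 → QR.
(109/149) = -1 → non-residue.
Total quadratic residues among the 7: 4.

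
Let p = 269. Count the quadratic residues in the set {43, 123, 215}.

2

(43/269) = +1 → QR.
(123/269) = -1 → non-residue.
(215/269) = +1 → QR.
Total quadratic residues among the 3: 2.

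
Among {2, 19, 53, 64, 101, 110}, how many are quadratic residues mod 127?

(2/127) = +1 → QR.
(19/127) = +1 → QR.
(53/127) = -1 → non-residue.
(64/127) = +1 → QR.
(101/127) = -1 → non-residue.
(110/127) = -1 → non-residue.
Total quadratic residues among the 6: 3.

3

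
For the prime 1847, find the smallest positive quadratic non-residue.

(2/1847) = +1, so 2 is a residue.
(3/1847) = +1, so 3 is a residue.
(4/1847) = +1, so 4 is a residue.
(5/1847) = −1, so 5 is the smallest positive non-residue mod 1847.

5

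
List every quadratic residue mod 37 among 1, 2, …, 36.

Square k = 1,…,18 (k and 37−k give the same square):
1²=1, 2²=4, 3²=9, 4²=16, 5²=25, 6²=36, 7²≡12, 8²≡27, 9²≡7, 10²≡26, 11²≡10, 12²≡33, 13²≡21, 14²≡11, 15²≡3, 16²≡34, 17²≡30, 18²≡28 (mod 37).
So the quadratic residues mod 37 are {1, 3, 4, 7, 9, 10, 11, 12, 16, 21, 25, 26, 27, 28, 30, 33, 34, 36}.

1, 3, 4, 7, 9, 10, 11, 12, 16, 21, 25, 26, 27, 28, 30, 33, 34, 36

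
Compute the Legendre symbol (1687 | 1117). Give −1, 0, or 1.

First reduce: 1687 ≡ 570 (mod 1117).
Pull out 2: since 1117 ≡ 5 (mod 8), (2/1117) = -1.
Reciprocity: 285 ≡ 1 and 1117 ≡ 1 (mod 4), so (285/1117) = +(1117/285).
Reduce top mod 285: now compute (262/285).
Pull out 2: since 285 ≡ 5 (mod 8), (2/285) = -1.
Reciprocity: 131 ≡ 3 and 285 ≡ 1 (mod 4), so (131/285) = +(285/131).
Reduce top mod 131: now compute (23/131).
Reciprocity: 23 ≡ 3 and 131 ≡ 3 (mod 4), so (23/131) = −(131/23).
Reduce top mod 23: now compute (16/23).
Pull out 2^4: since 23 ≡ 7 (mod 8), (2/23) = +1, so (2/23)^4 = +1.
Reached (1/23) = 1. Collecting the sign flips along the way, the symbol is -1.

-1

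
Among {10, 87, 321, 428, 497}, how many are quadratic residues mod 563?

(10/563) = +1 → QR.
(87/563) = -1 → non-residue.
(321/563) = +1 → QR.
(428/563) = +1 → QR.
(497/563) = +1 → QR.
Total quadratic residues among the 5: 4.

4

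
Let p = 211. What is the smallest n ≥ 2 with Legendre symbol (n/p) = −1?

(2/211) = −1, so 2 is the smallest positive non-residue mod 211.

2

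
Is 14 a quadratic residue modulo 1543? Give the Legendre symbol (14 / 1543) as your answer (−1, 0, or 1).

Pull out 2: since 1543 ≡ 7 (mod 8), (2/1543) = +1.
Reciprocity: 7 ≡ 3 and 1543 ≡ 3 (mod 4), so (7/1543) = −(1543/7).
Reduce top mod 7: now compute (3/7).
Reciprocity: 3 ≡ 3 and 7 ≡ 3 (mod 4), so (3/7) = −(7/3).
Reduce top mod 3: now compute (1/3).
Reached (1/3) = 1. Collecting the sign flips along the way, the symbol is +1.

1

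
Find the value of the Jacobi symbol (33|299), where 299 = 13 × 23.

1

Reciprocity: 33 ≡ 1 and 299 ≡ 3 (mod 4), so (33/299) = +(299/33).
Reduce top mod 33: now compute (2/33).
Pull out 2: since 33 ≡ 1 (mod 8), (2/33) = +1.
Reached (1/33) = 1. Collecting the sign flips along the way, the symbol is +1.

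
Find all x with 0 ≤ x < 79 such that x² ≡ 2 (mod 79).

9, 70

Since 79 ≡ 3 (mod 4), a square root of 2 is 2^((79+1)/4) = 2^20 mod 79.
Repeated squaring: 2^2≡4, 2^4≡16, 2^8≡19, 2^16≡45 (mod 79).
2^20 = 2^(16+4) ≡ 9 (mod 79).
Check: 9² = 81 ≡ 2 (mod 79). The two roots are 9 and 70.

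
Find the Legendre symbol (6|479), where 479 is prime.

1

Pull out 2: since 479 ≡ 7 (mod 8), (2/479) = +1.
Reciprocity: 3 ≡ 3 and 479 ≡ 3 (mod 4), so (3/479) = −(479/3).
Reduce top mod 3: now compute (2/3).
Pull out 2: since 3 ≡ 3 (mod 8), (2/3) = -1.
Reached (1/3) = 1. Collecting the sign flips along the way, the symbol is +1.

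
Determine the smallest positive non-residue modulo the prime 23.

(2/23) = +1, so 2 is a residue.
(3/23) = +1, so 3 is a residue.
(4/23) = +1, so 4 is a residue.
(5/23) = −1, so 5 is the smallest positive non-residue mod 23.

5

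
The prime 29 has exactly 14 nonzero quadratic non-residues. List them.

2, 3, 8, 10, 11, 12, 14, 15, 17, 18, 19, 21, 26, 27

Square k = 1,…,14 (k and 29−k give the same square):
1²=1, 2²=4, 3²=9, 4²=16, 5²=25, 6²≡7, 7²≡20, 8²≡6, 9²≡23, 10²≡13, 11²≡5, 12²≡28, 13²≡24, 14²≡22 (mod 29).
The residues are {1, 4, 5, 6, 7, 9, 13, 16, 20, 22, 23, 24, 25, 28}; the non-residues are the remaining 14 nonzero classes.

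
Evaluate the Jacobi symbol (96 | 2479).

Pull out 2^5: since 2479 ≡ 7 (mod 8), (2/2479) = +1, so (2/2479)^5 = +1.
Reciprocity: 3 ≡ 3 and 2479 ≡ 3 (mod 4), so (3/2479) = −(2479/3).
Reduce top mod 3: now compute (1/3).
Reached (1/3) = 1. Collecting the sign flips along the way, the symbol is -1.

-1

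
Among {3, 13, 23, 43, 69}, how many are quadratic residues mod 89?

(3/89) = -1 → non-residue.
(13/89) = -1 → non-residue.
(23/89) = -1 → non-residue.
(43/89) = -1 → non-residue.
(69/89) = +1 → QR.
Total quadratic residues among the 5: 1.

1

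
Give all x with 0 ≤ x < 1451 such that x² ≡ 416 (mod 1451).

Since 1451 ≡ 3 (mod 4), a square root of 416 is 416^((1451+1)/4) = 416^363 mod 1451.
Repeated squaring: 416^2≡387, 416^4≡316, 416^8≡1188, 416^16≡972, 416^32≡183, 416^64≡116, 416^128≡397, 416^256≡901 (mod 1451).
416^363 = 416^(256+64+32+8+2+1) ≡ 1042 (mod 1451).
Check: 1042² = 1085764 ≡ 416 (mod 1451). The two roots are 409 and 1042.

409, 1042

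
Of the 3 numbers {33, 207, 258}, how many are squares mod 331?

(33/331) = +1 → QR.
(207/331) = -1 → non-residue.
(258/331) = +1 → QR.
Total quadratic residues among the 3: 2.

2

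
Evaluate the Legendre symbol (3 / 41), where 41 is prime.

-1

Euler's criterion: (3/41) ≡ 3^20 (mod 41).
3^2 ≡ 9 (mod 41)
3^4 ≡ 40 (mod 41)
3^8 ≡ 1 (mod 41)
3^16 ≡ 1 (mod 41)
3^20 = 3^(16+4) ≡ 40 (mod 41).
Result is 40 ≡ −1, so (3/41) = −1.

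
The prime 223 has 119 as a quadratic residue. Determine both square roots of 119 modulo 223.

Since 223 ≡ 3 (mod 4), a square root of 119 is 119^((223+1)/4) = 119^56 mod 223.
Repeated squaring: 119^2≡112, 119^4≡56, 119^8≡14, 119^16≡196, 119^32≡60 (mod 223).
119^56 = 119^(32+16+8) ≡ 66 (mod 223).
Check: 66² = 4356 ≡ 119 (mod 223). The two roots are 66 and 157.

66, 157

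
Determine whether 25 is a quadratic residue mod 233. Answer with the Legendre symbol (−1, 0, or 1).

Reciprocity: 25 ≡ 1 and 233 ≡ 1 (mod 4), so (25/233) = +(233/25).
Reduce top mod 25: now compute (8/25).
Pull out 2^3: since 25 ≡ 1 (mod 8), (2/25) = +1, so (2/25)^3 = +1.
Reached (1/25) = 1. Collecting the sign flips along the way, the symbol is +1.

1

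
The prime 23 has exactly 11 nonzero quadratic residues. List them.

Square k = 1,…,11 (k and 23−k give the same square):
1²=1, 2²=4, 3²=9, 4²=16, 5²≡2, 6²≡13, 7²≡3, 8²≡18, 9²≡12, 10²≡8, 11²≡6 (mod 23).
So the quadratic residues mod 23 are {1, 2, 3, 4, 6, 8, 9, 12, 13, 16, 18}.

1 2 3 4 6 8 9 12 13 16 18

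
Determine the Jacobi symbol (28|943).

Pull out 2^2: since 943 ≡ 7 (mod 8), (2/943) = +1, so (2/943)^2 = +1.
Reciprocity: 7 ≡ 3 and 943 ≡ 3 (mod 4), so (7/943) = −(943/7).
Reduce top mod 7: now compute (5/7).
Reciprocity: 5 ≡ 1 and 7 ≡ 3 (mod 4), so (5/7) = +(7/5).
Reduce top mod 5: now compute (2/5).
Pull out 2: since 5 ≡ 5 (mod 8), (2/5) = -1.
Reached (1/5) = 1. Collecting the sign flips along the way, the symbol is +1.

1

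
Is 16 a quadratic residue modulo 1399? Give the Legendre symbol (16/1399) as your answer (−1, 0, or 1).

Pull out 2^4: since 1399 ≡ 7 (mod 8), (2/1399) = +1, so (2/1399)^4 = +1.
Reached (1/1399) = 1. Collecting the sign flips along the way, the symbol is +1.

1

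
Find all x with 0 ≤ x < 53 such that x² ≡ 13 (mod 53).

53 ≡ 1 (mod 4), so we find a root by search.
Trying successive values, 15² = 225 ≡ 13 (mod 53). The other root is 53 − 15 = 38.

15, 38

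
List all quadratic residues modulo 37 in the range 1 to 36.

Square k = 1,…,18 (k and 37−k give the same square):
1²=1, 2²=4, 3²=9, 4²=16, 5²=25, 6²=36, 7²≡12, 8²≡27, 9²≡7, 10²≡26, 11²≡10, 12²≡33, 13²≡21, 14²≡11, 15²≡3, 16²≡34, 17²≡30, 18²≡28 (mod 37).
So the quadratic residues mod 37 are {1, 3, 4, 7, 9, 10, 11, 12, 16, 21, 25, 26, 27, 28, 30, 33, 34, 36}.

1,3,4,7,9,10,11,12,16,21,25,26,27,28,30,33,34,36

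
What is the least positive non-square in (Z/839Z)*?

11

(2/839) = +1, so 2 is a residue.
(3/839) = +1, so 3 is a residue.
(4/839) = +1, so 4 is a residue.
(5/839) = +1, so 5 is a residue.
(6/839) = +1, so 6 is a residue.
(7/839) = +1, so 7 is a residue.
(8/839) = +1, so 8 is a residue.
(9/839) = +1, so 9 is a residue.
(10/839) = +1, so 10 is a residue.
(11/839) = −1, so 11 is the smallest positive non-residue mod 839.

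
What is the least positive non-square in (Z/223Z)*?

3

(2/223) = +1, so 2 is a residue.
(3/223) = −1, so 3 is the smallest positive non-residue mod 223.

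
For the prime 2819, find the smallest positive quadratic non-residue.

2

(2/2819) = −1, so 2 is the smallest positive non-residue mod 2819.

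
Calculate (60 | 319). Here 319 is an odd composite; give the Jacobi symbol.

Pull out 2^2: since 319 ≡ 7 (mod 8), (2/319) = +1, so (2/319)^2 = +1.
Reciprocity: 15 ≡ 3 and 319 ≡ 3 (mod 4), so (15/319) = −(319/15).
Reduce top mod 15: now compute (4/15).
Pull out 2^2: since 15 ≡ 7 (mod 8), (2/15) = +1, so (2/15)^2 = +1.
Reached (1/15) = 1. Collecting the sign flips along the way, the symbol is -1.

-1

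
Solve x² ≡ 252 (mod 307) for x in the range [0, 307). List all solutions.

49, 258

Since 307 ≡ 3 (mod 4), a square root of 252 is 252^((307+1)/4) = 252^77 mod 307.
Repeated squaring: 252^2≡262, 252^4≡183, 252^8≡26, 252^16≡62, 252^32≡160, 252^64≡119 (mod 307).
252^77 = 252^(64+8+4+1) ≡ 49 (mod 307).
Check: 49² = 2401 ≡ 252 (mod 307). The two roots are 49 and 258.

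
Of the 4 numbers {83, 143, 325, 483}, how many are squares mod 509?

(83/509) = +1 → QR.
(143/509) = -1 → non-residue.
(325/509) = -1 → non-residue.
(483/509) = +1 → QR.
Total quadratic residues among the 4: 2.

2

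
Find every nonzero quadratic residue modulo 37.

Square k = 1,…,18 (k and 37−k give the same square):
1²=1, 2²=4, 3²=9, 4²=16, 5²=25, 6²=36, 7²≡12, 8²≡27, 9²≡7, 10²≡26, 11²≡10, 12²≡33, 13²≡21, 14²≡11, 15²≡3, 16²≡34, 17²≡30, 18²≡28 (mod 37).
So the quadratic residues mod 37 are {1, 3, 4, 7, 9, 10, 11, 12, 16, 21, 25, 26, 27, 28, 30, 33, 34, 36}.

1 3 4 7 9 10 11 12 16 21 25 26 27 28 30 33 34 36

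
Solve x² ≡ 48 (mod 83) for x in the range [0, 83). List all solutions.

Since 83 ≡ 3 (mod 4), a square root of 48 is 48^((83+1)/4) = 48^21 mod 83.
Repeated squaring: 48^2≡63, 48^4≡68, 48^8≡59, 48^16≡78 (mod 83).
48^21 = 48^(16+4+1) ≡ 31 (mod 83).
Check: 31² = 961 ≡ 48 (mod 83). The two roots are 31 and 52.

31, 52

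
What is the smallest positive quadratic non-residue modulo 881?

3

(2/881) = +1, so 2 is a residue.
(3/881) = −1, so 3 is the smallest positive non-residue mod 881.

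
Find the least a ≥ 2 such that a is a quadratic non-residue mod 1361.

3

(2/1361) = +1, so 2 is a residue.
(3/1361) = −1, so 3 is the smallest positive non-residue mod 1361.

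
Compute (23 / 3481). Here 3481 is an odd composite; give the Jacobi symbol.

Reciprocity: 23 ≡ 3 and 3481 ≡ 1 (mod 4), so (23/3481) = +(3481/23).
Reduce top mod 23: now compute (8/23).
Pull out 2^3: since 23 ≡ 7 (mod 8), (2/23) = +1, so (2/23)^3 = +1.
Reached (1/23) = 1. Collecting the sign flips along the way, the symbol is +1.

1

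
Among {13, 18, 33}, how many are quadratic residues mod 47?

1

(13/47) = -1 → non-residue.
(18/47) = +1 → QR.
(33/47) = -1 → non-residue.
Total quadratic residues among the 3: 1.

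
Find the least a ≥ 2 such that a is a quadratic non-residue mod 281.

(2/281) = +1, so 2 is a residue.
(3/281) = −1, so 3 is the smallest positive non-residue mod 281.

3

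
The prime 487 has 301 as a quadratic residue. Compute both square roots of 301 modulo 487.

203, 284

Since 487 ≡ 3 (mod 4), a square root of 301 is 301^((487+1)/4) = 301^122 mod 487.
Repeated squaring: 301^2≡19, 301^4≡361, 301^8≡292, 301^16≡39, 301^32≡60, 301^64≡191 (mod 487).
301^122 = 301^(64+32+16+8+2) ≡ 284 (mod 487).
Check: 284² = 80656 ≡ 301 (mod 487). The two roots are 203 and 284.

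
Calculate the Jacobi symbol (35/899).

1

Reciprocity: 35 ≡ 3 and 899 ≡ 3 (mod 4), so (35/899) = −(899/35).
Reduce top mod 35: now compute (24/35).
Pull out 2^3: since 35 ≡ 3 (mod 8), (2/35) = -1, so (2/35)^3 = -1.
Reciprocity: 3 ≡ 3 and 35 ≡ 3 (mod 4), so (3/35) = −(35/3).
Reduce top mod 3: now compute (2/3).
Pull out 2: since 3 ≡ 3 (mod 8), (2/3) = -1.
Reached (1/3) = 1. Collecting the sign flips along the way, the symbol is +1.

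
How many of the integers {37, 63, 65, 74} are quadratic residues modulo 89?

(37/89) = -1 → non-residue.
(63/89) = -1 → non-residue.
(65/89) = -1 → non-residue.
(74/89) = -1 → non-residue.
Total quadratic residues among the 4: 0.

0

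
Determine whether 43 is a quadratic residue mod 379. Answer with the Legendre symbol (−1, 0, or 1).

Reciprocity: 43 ≡ 3 and 379 ≡ 3 (mod 4), so (43/379) = −(379/43).
Reduce top mod 43: now compute (35/43).
Reciprocity: 35 ≡ 3 and 43 ≡ 3 (mod 4), so (35/43) = −(43/35).
Reduce top mod 35: now compute (8/35).
Pull out 2^3: since 35 ≡ 3 (mod 8), (2/35) = -1, so (2/35)^3 = -1.
Reached (1/35) = 1. Collecting the sign flips along the way, the symbol is -1.

-1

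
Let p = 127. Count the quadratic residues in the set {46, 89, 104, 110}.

(46/127) = -1 → non-residue.
(89/127) = -1 → non-residue.
(104/127) = +1 → QR.
(110/127) = -1 → non-residue.
Total quadratic residues among the 4: 1.

1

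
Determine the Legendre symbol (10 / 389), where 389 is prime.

Euler's criterion: (10/389) ≡ 10^194 (mod 389).
10^2 ≡ 100 (mod 389)
10^4 ≡ 275 (mod 389)
10^8 ≡ 159 (mod 389)
10^16 ≡ 385 (mod 389)
10^32 ≡ 16 (mod 389)
10^64 ≡ 256 (mod 389)
10^128 ≡ 184 (mod 389)
10^194 = 10^(128+64+2) ≡ 388 (mod 389).
Result is 388 ≡ −1, so (10/389) = −1.

-1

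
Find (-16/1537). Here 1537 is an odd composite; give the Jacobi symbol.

First reduce: -16 ≡ 1521 (mod 1537).
Reciprocity: 1521 ≡ 1 and 1537 ≡ 1 (mod 4), so (1521/1537) = +(1537/1521).
Reduce top mod 1521: now compute (16/1521).
Pull out 2^4: since 1521 ≡ 1 (mod 8), (2/1521) = +1, so (2/1521)^4 = +1.
Reached (1/1521) = 1. Collecting the sign flips along the way, the symbol is +1.

1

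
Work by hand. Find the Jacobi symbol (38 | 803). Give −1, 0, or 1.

1

Pull out 2: since 803 ≡ 3 (mod 8), (2/803) = -1.
Reciprocity: 19 ≡ 3 and 803 ≡ 3 (mod 4), so (19/803) = −(803/19).
Reduce top mod 19: now compute (5/19).
Reciprocity: 5 ≡ 1 and 19 ≡ 3 (mod 4), so (5/19) = +(19/5).
Reduce top mod 5: now compute (4/5).
Pull out 2^2: since 5 ≡ 5 (mod 8), (2/5) = -1, so (2/5)^2 = +1.
Reached (1/5) = 1. Collecting the sign flips along the way, the symbol is +1.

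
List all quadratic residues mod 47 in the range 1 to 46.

Square k = 1,…,23 (k and 47−k give the same square):
1²=1, 2²=4, 3²=9, 4²=16, 5²=25, 6²=36, 7²≡2, 8²≡17, 9²≡34, 10²≡6, 11²≡27, 12²≡3, 13²≡28, 14²≡8, 15²≡37, 16²≡21, 17²≡7, 18²≡42, 19²≡32, 20²≡24, 21²≡18, 22²≡14, 23²≡12 (mod 47).
So the quadratic residues mod 47 are {1, 2, 3, 4, 6, 7, 8, 9, 12, 14, 16, 17, 18, 21, 24, 25, 27, 28, 32, 34, 36, 37, 42}.

1 2 3 4 6 7 8 9 12 14 16 17 18 21 24 25 27 28 32 34 36 37 42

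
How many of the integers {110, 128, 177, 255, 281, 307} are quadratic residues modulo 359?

(110/359) = +1 → QR.
(128/359) = +1 → QR.
(177/359) = -1 → non-residue.
(255/359) = +1 → QR.
(281/359) = +1 → QR.
(307/359) = +1 → QR.
Total quadratic residues among the 6: 5.

5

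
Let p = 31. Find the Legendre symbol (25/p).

1

Euler's criterion: (25/31) ≡ 25^15 (mod 31).
25^2 ≡ 5 (mod 31)
25^4 ≡ 25 (mod 31)
25^8 ≡ 5 (mod 31)
25^15 = 25^(8+4+2+1) ≡ 1 (mod 31).
Result is 1, so (25/31) = 1.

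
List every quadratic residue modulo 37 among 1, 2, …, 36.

1, 3, 4, 7, 9, 10, 11, 12, 16, 21, 25, 26, 27, 28, 30, 33, 34, 36

Square k = 1,…,18 (k and 37−k give the same square):
1²=1, 2²=4, 3²=9, 4²=16, 5²=25, 6²=36, 7²≡12, 8²≡27, 9²≡7, 10²≡26, 11²≡10, 12²≡33, 13²≡21, 14²≡11, 15²≡3, 16²≡34, 17²≡30, 18²≡28 (mod 37).
So the quadratic residues mod 37 are {1, 3, 4, 7, 9, 10, 11, 12, 16, 21, 25, 26, 27, 28, 30, 33, 34, 36}.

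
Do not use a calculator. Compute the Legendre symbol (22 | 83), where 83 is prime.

-1

Pull out 2: since 83 ≡ 3 (mod 8), (2/83) = -1.
Reciprocity: 11 ≡ 3 and 83 ≡ 3 (mod 4), so (11/83) = −(83/11).
Reduce top mod 11: now compute (6/11).
Pull out 2: since 11 ≡ 3 (mod 8), (2/11) = -1.
Reciprocity: 3 ≡ 3 and 11 ≡ 3 (mod 4), so (3/11) = −(11/3).
Reduce top mod 3: now compute (2/3).
Pull out 2: since 3 ≡ 3 (mod 8), (2/3) = -1.
Reached (1/3) = 1. Collecting the sign flips along the way, the symbol is -1.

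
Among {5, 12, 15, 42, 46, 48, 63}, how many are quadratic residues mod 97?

(5/97) = -1 → non-residue.
(12/97) = +1 → QR.
(15/97) = -1 → non-residue.
(42/97) = -1 → non-residue.
(46/97) = -1 → non-residue.
(48/97) = +1 → QR.
(63/97) = -1 → non-residue.
Total quadratic residues among the 7: 2.

2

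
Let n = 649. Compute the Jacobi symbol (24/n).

1

Pull out 2^3: since 649 ≡ 1 (mod 8), (2/649) = +1, so (2/649)^3 = +1.
Reciprocity: 3 ≡ 3 and 649 ≡ 1 (mod 4), so (3/649) = +(649/3).
Reduce top mod 3: now compute (1/3).
Reached (1/3) = 1. Collecting the sign flips along the way, the symbol is +1.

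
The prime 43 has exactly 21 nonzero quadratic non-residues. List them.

2,3,5,7,8,12,18,19,20,22,26,27,28,29,30,32,33,34,37,39,42

Square k = 1,…,21 (k and 43−k give the same square):
1²=1, 2²=4, 3²=9, 4²=16, 5²=25, 6²=36, 7²≡6, 8²≡21, 9²≡38, 10²≡14, 11²≡35, 12²≡15, 13²≡40, 14²≡24, 15²≡10, 16²≡41, 17²≡31, 18²≡23, 19²≡17, 20²≡13, 21²≡11 (mod 43).
The residues are {1, 4, 6, 9, 10, 11, 13, 14, 15, 16, 17, 21, 23, 24, 25, 31, 35, 36, 38, 40, 41}; the non-residues are the remaining 21 nonzero classes.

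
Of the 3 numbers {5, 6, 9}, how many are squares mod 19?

3

(5/19) = +1 → QR.
(6/19) = +1 → QR.
(9/19) = +1 → QR.
Total quadratic residues among the 3: 3.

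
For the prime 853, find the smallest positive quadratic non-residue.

2

(2/853) = −1, so 2 is the smallest positive non-residue mod 853.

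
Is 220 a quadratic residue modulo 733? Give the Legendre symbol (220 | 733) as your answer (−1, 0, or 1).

Euler's criterion: (220/733) ≡ 220^366 (mod 733).
220^2 ≡ 22 (mod 733)
220^4 ≡ 484 (mod 733)
220^8 ≡ 429 (mod 733)
220^16 ≡ 58 (mod 733)
220^32 ≡ 432 (mod 733)
220^64 ≡ 442 (mod 733)
220^128 ≡ 386 (mod 733)
220^256 ≡ 197 (mod 733)
220^366 = 220^(256+64+32+8+4+2) ≡ 1 (mod 733).
Result is 1, so (220/733) = 1.

1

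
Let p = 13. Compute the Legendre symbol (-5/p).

-1

Euler's criterion: (-5/13) ≡ 8^6 (mod 13).
8^2 ≡ 12 (mod 13)
8^4 ≡ 1 (mod 13)
8^6 = 8^(4+2) ≡ 12 (mod 13).
Result is 12 ≡ −1, so (-5/13) = −1.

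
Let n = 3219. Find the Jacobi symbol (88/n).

Pull out 2^3: since 3219 ≡ 3 (mod 8), (2/3219) = -1, so (2/3219)^3 = -1.
Reciprocity: 11 ≡ 3 and 3219 ≡ 3 (mod 4), so (11/3219) = −(3219/11).
Reduce top mod 11: now compute (7/11).
Reciprocity: 7 ≡ 3 and 11 ≡ 3 (mod 4), so (7/11) = −(11/7).
Reduce top mod 7: now compute (4/7).
Pull out 2^2: since 7 ≡ 7 (mod 8), (2/7) = +1, so (2/7)^2 = +1.
Reached (1/7) = 1. Collecting the sign flips along the way, the symbol is -1.

-1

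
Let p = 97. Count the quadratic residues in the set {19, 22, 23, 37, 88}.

2

(19/97) = -1 → non-residue.
(22/97) = +1 → QR.
(23/97) = -1 → non-residue.
(37/97) = -1 → non-residue.
(88/97) = +1 → QR.
Total quadratic residues among the 5: 2.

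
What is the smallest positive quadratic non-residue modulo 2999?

17

(2/2999) = +1, so 2 is a residue.
(3/2999) = +1, so 3 is a residue.
(4/2999) = +1, so 4 is a residue.
(5/2999) = +1, so 5 is a residue.
(6/2999) = +1, so 6 is a residue.
(7/2999) = +1, so 7 is a residue.
(8/2999) = +1, so 8 is a residue.
(9/2999) = +1, so 9 is a residue.
(10/2999) = +1, so 10 is a residue.
(11/2999) = +1, so 11 is a residue.
(12/2999) = +1, so 12 is a residue.
(13/2999) = +1, so 13 is a residue.
(14/2999) = +1, so 14 is a residue.
(15/2999) = +1, so 15 is a residue.
(16/2999) = +1, so 16 is a residue.
(17/2999) = −1, so 17 is the smallest positive non-residue mod 2999.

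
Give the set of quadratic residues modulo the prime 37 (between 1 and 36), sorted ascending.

1, 3, 4, 7, 9, 10, 11, 12, 16, 21, 25, 26, 27, 28, 30, 33, 34, 36

Square k = 1,…,18 (k and 37−k give the same square):
1²=1, 2²=4, 3²=9, 4²=16, 5²=25, 6²=36, 7²≡12, 8²≡27, 9²≡7, 10²≡26, 11²≡10, 12²≡33, 13²≡21, 14²≡11, 15²≡3, 16²≡34, 17²≡30, 18²≡28 (mod 37).
So the quadratic residues mod 37 are {1, 3, 4, 7, 9, 10, 11, 12, 16, 21, 25, 26, 27, 28, 30, 33, 34, 36}.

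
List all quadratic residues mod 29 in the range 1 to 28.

Square k = 1,…,14 (k and 29−k give the same square):
1²=1, 2²=4, 3²=9, 4²=16, 5²=25, 6²≡7, 7²≡20, 8²≡6, 9²≡23, 10²≡13, 11²≡5, 12²≡28, 13²≡24, 14²≡22 (mod 29).
So the quadratic residues mod 29 are {1, 4, 5, 6, 7, 9, 13, 16, 20, 22, 23, 24, 25, 28}.

1 4 5 6 7 9 13 16 20 22 23 24 25 28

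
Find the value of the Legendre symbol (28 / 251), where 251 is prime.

1

Pull out 2^2: since 251 ≡ 3 (mod 8), (2/251) = -1, so (2/251)^2 = +1.
Reciprocity: 7 ≡ 3 and 251 ≡ 3 (mod 4), so (7/251) = −(251/7).
Reduce top mod 7: now compute (6/7).
Pull out 2: since 7 ≡ 7 (mod 8), (2/7) = +1.
Reciprocity: 3 ≡ 3 and 7 ≡ 3 (mod 4), so (3/7) = −(7/3).
Reduce top mod 3: now compute (1/3).
Reached (1/3) = 1. Collecting the sign flips along the way, the symbol is +1.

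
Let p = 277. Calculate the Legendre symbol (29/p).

1

Euler's criterion: (29/277) ≡ 29^138 (mod 277).
29^2 ≡ 10 (mod 277)
29^4 ≡ 100 (mod 277)
29^8 ≡ 28 (mod 277)
29^16 ≡ 230 (mod 277)
29^32 ≡ 270 (mod 277)
29^64 ≡ 49 (mod 277)
29^128 ≡ 185 (mod 277)
29^138 = 29^(128+8+2) ≡ 1 (mod 277).
Result is 1, so (29/277) = 1.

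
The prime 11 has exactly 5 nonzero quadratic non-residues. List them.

2, 6, 7, 8, 10

Square k = 1,…,5 (k and 11−k give the same square):
1²=1, 2²=4, 3²=9, 4²≡5, 5²≡3 (mod 11).
The residues are {1, 3, 4, 5, 9}; the non-residues are the remaining 5 nonzero classes.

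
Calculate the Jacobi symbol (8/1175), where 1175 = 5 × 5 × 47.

Pull out 2^3: since 1175 ≡ 7 (mod 8), (2/1175) = +1, so (2/1175)^3 = +1.
Reached (1/1175) = 1. Collecting the sign flips along the way, the symbol is +1.

1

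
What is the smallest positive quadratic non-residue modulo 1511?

(2/1511) = +1, so 2 is a residue.
(3/1511) = +1, so 3 is a residue.
(4/1511) = +1, so 4 is a residue.
(5/1511) = +1, so 5 is a residue.
(6/1511) = +1, so 6 is a residue.
(7/1511) = +1, so 7 is a residue.
(8/1511) = +1, so 8 is a residue.
(9/1511) = +1, so 9 is a residue.
(10/1511) = +1, so 10 is a residue.
(11/1511) = −1, so 11 is the smallest positive non-residue mod 1511.

11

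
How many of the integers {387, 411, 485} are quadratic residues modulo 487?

(387/487) = -1 → non-residue.
(411/487) = -1 → non-residue.
(485/487) = -1 → non-residue.
Total quadratic residues among the 3: 0.

0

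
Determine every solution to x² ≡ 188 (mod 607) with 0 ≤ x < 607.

164, 443

Since 607 ≡ 3 (mod 4), a square root of 188 is 188^((607+1)/4) = 188^152 mod 607.
Repeated squaring: 188^2≡138, 188^4≡227, 188^8≡541, 188^16≡107, 188^32≡523, 188^64≡379, 188^128≡389 (mod 607).
188^152 = 188^(128+16+8) ≡ 164 (mod 607).
Check: 164² = 26896 ≡ 188 (mod 607). The two roots are 164 and 443.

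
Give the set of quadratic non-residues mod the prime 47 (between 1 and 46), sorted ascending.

5,10,11,13,15,19,20,22,23,26,29,30,31,33,35,38,39,40,41,43,44,45,46

Square k = 1,…,23 (k and 47−k give the same square):
1²=1, 2²=4, 3²=9, 4²=16, 5²=25, 6²=36, 7²≡2, 8²≡17, 9²≡34, 10²≡6, 11²≡27, 12²≡3, 13²≡28, 14²≡8, 15²≡37, 16²≡21, 17²≡7, 18²≡42, 19²≡32, 20²≡24, 21²≡18, 22²≡14, 23²≡12 (mod 47).
The residues are {1, 2, 3, 4, 6, 7, 8, 9, 12, 14, 16, 17, 18, 21, 24, 25, 27, 28, 32, 34, 36, 37, 42}; the non-residues are the remaining 23 nonzero classes.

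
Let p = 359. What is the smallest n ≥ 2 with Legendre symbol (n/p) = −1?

(2/359) = +1, so 2 is a residue.
(3/359) = +1, so 3 is a residue.
(4/359) = +1, so 4 is a residue.
(5/359) = +1, so 5 is a residue.
(6/359) = +1, so 6 is a residue.
(7/359) = −1, so 7 is the smallest positive non-residue mod 359.

7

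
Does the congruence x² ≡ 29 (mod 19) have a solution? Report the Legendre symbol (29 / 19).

-1

First reduce: 29 ≡ 10 (mod 19).
Pull out 2: since 19 ≡ 3 (mod 8), (2/19) = -1.
Reciprocity: 5 ≡ 1 and 19 ≡ 3 (mod 4), so (5/19) = +(19/5).
Reduce top mod 5: now compute (4/5).
Pull out 2^2: since 5 ≡ 5 (mod 8), (2/5) = -1, so (2/5)^2 = +1.
Reached (1/5) = 1. Collecting the sign flips along the way, the symbol is -1.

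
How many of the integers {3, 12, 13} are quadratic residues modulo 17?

(3/17) = -1 → non-residue.
(12/17) = -1 → non-residue.
(13/17) = +1 → QR.
Total quadratic residues among the 3: 1.

1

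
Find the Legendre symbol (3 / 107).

Euler's criterion: (3/107) ≡ 3^53 (mod 107).
3^2 ≡ 9 (mod 107)
3^4 ≡ 81 (mod 107)
3^8 ≡ 34 (mod 107)
3^16 ≡ 86 (mod 107)
3^32 ≡ 13 (mod 107)
3^53 = 3^(32+16+4+1) ≡ 1 (mod 107).
Result is 1, so (3/107) = 1.

1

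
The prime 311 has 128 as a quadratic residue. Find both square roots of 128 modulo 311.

94, 217

Since 311 ≡ 3 (mod 4), a square root of 128 is 128^((311+1)/4) = 128^78 mod 311.
Repeated squaring: 128^2≡212, 128^4≡160, 128^8≡98, 128^16≡274, 128^32≡125, 128^64≡75 (mod 311).
128^78 = 128^(64+8+4+2) ≡ 94 (mod 311).
Check: 94² = 8836 ≡ 128 (mod 311). The two roots are 94 and 217.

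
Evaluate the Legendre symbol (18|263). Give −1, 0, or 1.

Pull out 2: since 263 ≡ 7 (mod 8), (2/263) = +1.
Reciprocity: 9 ≡ 1 and 263 ≡ 3 (mod 4), so (9/263) = +(263/9).
Reduce top mod 9: now compute (2/9).
Pull out 2: since 9 ≡ 1 (mod 8), (2/9) = +1.
Reached (1/9) = 1. Collecting the sign flips along the way, the symbol is +1.

1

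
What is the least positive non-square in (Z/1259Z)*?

2

(2/1259) = −1, so 2 is the smallest positive non-residue mod 1259.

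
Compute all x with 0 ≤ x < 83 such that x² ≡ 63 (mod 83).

35, 48

Since 83 ≡ 3 (mod 4), a square root of 63 is 63^((83+1)/4) = 63^21 mod 83.
Repeated squaring: 63^2≡68, 63^4≡59, 63^8≡78, 63^16≡25 (mod 83).
63^21 = 63^(16+4+1) ≡ 48 (mod 83).
Check: 48² = 2304 ≡ 63 (mod 83). The two roots are 35 and 48.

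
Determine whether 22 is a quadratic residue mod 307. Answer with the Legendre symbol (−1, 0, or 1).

-1

Pull out 2: since 307 ≡ 3 (mod 8), (2/307) = -1.
Reciprocity: 11 ≡ 3 and 307 ≡ 3 (mod 4), so (11/307) = −(307/11).
Reduce top mod 11: now compute (10/11).
Pull out 2: since 11 ≡ 3 (mod 8), (2/11) = -1.
Reciprocity: 5 ≡ 1 and 11 ≡ 3 (mod 4), so (5/11) = +(11/5).
Reduce top mod 5: now compute (1/5).
Reached (1/5) = 1. Collecting the sign flips along the way, the symbol is -1.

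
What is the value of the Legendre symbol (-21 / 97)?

-1

First reduce: -21 ≡ 76 (mod 97).
Pull out 2^2: since 97 ≡ 1 (mod 8), (2/97) = +1, so (2/97)^2 = +1.
Reciprocity: 19 ≡ 3 and 97 ≡ 1 (mod 4), so (19/97) = +(97/19).
Reduce top mod 19: now compute (2/19).
Pull out 2: since 19 ≡ 3 (mod 8), (2/19) = -1.
Reached (1/19) = 1. Collecting the sign flips along the way, the symbol is -1.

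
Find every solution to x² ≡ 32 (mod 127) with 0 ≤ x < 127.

63, 64

Since 127 ≡ 3 (mod 4), a square root of 32 is 32^((127+1)/4) = 32^32 mod 127.
Repeated squaring: 32^2≡8, 32^4≡64, 32^8≡32, 32^16≡8, 32^32≡64 (mod 127).
32^32 = 32^(32) ≡ 64 (mod 127).
Check: 64² = 4096 ≡ 32 (mod 127). The two roots are 63 and 64.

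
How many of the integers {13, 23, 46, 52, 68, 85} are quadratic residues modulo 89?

(13/89) = -1 → non-residue.
(23/89) = -1 → non-residue.
(46/89) = -1 → non-residue.
(52/89) = -1 → non-residue.
(68/89) = +1 → QR.
(85/89) = +1 → QR.
Total quadratic residues among the 6: 2.

2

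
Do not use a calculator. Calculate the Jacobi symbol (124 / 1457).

0

Pull out 2^2: since 1457 ≡ 1 (mod 8), (2/1457) = +1, so (2/1457)^2 = +1.
Reciprocity: 31 ≡ 3 and 1457 ≡ 1 (mod 4), so (31/1457) = +(1457/31).
Reduce top mod 31: now compute (0/31).
Top reduces to 0: gcd > 1, so the symbol is 0.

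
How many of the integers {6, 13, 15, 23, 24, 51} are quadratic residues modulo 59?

(6/59) = -1 → non-residue.
(13/59) = -1 → non-residue.
(15/59) = +1 → QR.
(23/59) = -1 → non-residue.
(24/59) = -1 → non-residue.
(51/59) = +1 → QR.
Total quadratic residues among the 6: 2.

2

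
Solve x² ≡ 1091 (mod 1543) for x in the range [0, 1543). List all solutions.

Since 1543 ≡ 3 (mod 4), a square root of 1091 is 1091^((1543+1)/4) = 1091^386 mod 1543.
Repeated squaring: 1091^2≡628, 1091^4≡919, 1091^8≡540, 1091^16≡1516, 1091^32≡729, 1091^64≡649, 1091^128≡1505, 1091^256≡1444 (mod 1543).
1091^386 = 1091^(256+128+2) ≡ 203 (mod 1543).
Check: 203² = 41209 ≡ 1091 (mod 1543). The two roots are 203 and 1340.

203, 1340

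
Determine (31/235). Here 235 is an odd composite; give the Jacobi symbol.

Reciprocity: 31 ≡ 3 and 235 ≡ 3 (mod 4), so (31/235) = −(235/31).
Reduce top mod 31: now compute (18/31).
Pull out 2: since 31 ≡ 7 (mod 8), (2/31) = +1.
Reciprocity: 9 ≡ 1 and 31 ≡ 3 (mod 4), so (9/31) = +(31/9).
Reduce top mod 9: now compute (4/9).
Pull out 2^2: since 9 ≡ 1 (mod 8), (2/9) = +1, so (2/9)^2 = +1.
Reached (1/9) = 1. Collecting the sign flips along the way, the symbol is -1.

-1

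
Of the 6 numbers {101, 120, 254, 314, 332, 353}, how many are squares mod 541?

4

(101/541) = +1 → QR.
(120/541) = -1 → non-residue.
(254/541) = +1 → QR.
(314/541) = +1 → QR.
(332/541) = -1 → non-residue.
(353/541) = +1 → QR.
Total quadratic residues among the 6: 4.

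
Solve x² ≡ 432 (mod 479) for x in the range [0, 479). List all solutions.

107, 372

Since 479 ≡ 3 (mod 4), a square root of 432 is 432^((479+1)/4) = 432^120 mod 479.
Repeated squaring: 432^2≡293, 432^4≡108, 432^8≡168, 432^16≡442, 432^32≡411, 432^64≡313 (mod 479).
432^120 = 432^(64+32+16+8) ≡ 107 (mod 479).
Check: 107² = 11449 ≡ 432 (mod 479). The two roots are 107 and 372.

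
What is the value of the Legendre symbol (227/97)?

1

First reduce: 227 ≡ 33 (mod 97).
Reciprocity: 33 ≡ 1 and 97 ≡ 1 (mod 4), so (33/97) = +(97/33).
Reduce top mod 33: now compute (31/33).
Reciprocity: 31 ≡ 3 and 33 ≡ 1 (mod 4), so (31/33) = +(33/31).
Reduce top mod 31: now compute (2/31).
Pull out 2: since 31 ≡ 7 (mod 8), (2/31) = +1.
Reached (1/31) = 1. Collecting the sign flips along the way, the symbol is +1.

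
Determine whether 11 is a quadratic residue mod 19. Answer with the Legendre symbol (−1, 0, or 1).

Euler's criterion: (11/19) ≡ 11^9 (mod 19).
11^2 ≡ 7 (mod 19)
11^4 ≡ 11 (mod 19)
11^8 ≡ 7 (mod 19)
11^9 = 11^(8+1) ≡ 1 (mod 19).
Result is 1, so (11/19) = 1.

1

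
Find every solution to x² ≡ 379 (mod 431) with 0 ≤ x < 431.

Since 431 ≡ 3 (mod 4), a square root of 379 is 379^((431+1)/4) = 379^108 mod 431.
Repeated squaring: 379^2≡118, 379^4≡132, 379^8≡184, 379^16≡238, 379^32≡183, 379^64≡302 (mod 431).
379^108 = 379^(64+32+8+4) ≡ 242 (mod 431).
Check: 242² = 58564 ≡ 379 (mod 431). The two roots are 189 and 242.

189, 242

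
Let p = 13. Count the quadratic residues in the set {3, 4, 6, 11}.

(3/13) = +1 → QR.
(4/13) = +1 → QR.
(6/13) = -1 → non-residue.
(11/13) = -1 → non-residue.
Total quadratic residues among the 4: 2.

2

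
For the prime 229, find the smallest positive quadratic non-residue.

(2/229) = −1, so 2 is the smallest positive non-residue mod 229.

2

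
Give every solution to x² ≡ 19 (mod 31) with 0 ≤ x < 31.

Since 31 ≡ 3 (mod 4), a square root of 19 is 19^((31+1)/4) = 19^8 mod 31.
Repeated squaring: 19^2≡20, 19^4≡28, 19^8≡9 (mod 31).
19^8 = 19^(8) ≡ 9 (mod 31).
Check: 9² = 81 ≡ 19 (mod 31). The two roots are 9 and 22.

9, 22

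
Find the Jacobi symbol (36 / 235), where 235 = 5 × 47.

1

Pull out 2^2: since 235 ≡ 3 (mod 8), (2/235) = -1, so (2/235)^2 = +1.
Reciprocity: 9 ≡ 1 and 235 ≡ 3 (mod 4), so (9/235) = +(235/9).
Reduce top mod 9: now compute (1/9).
Reached (1/9) = 1. Collecting the sign flips along the way, the symbol is +1.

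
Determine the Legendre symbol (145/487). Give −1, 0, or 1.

-1

Euler's criterion: (145/487) ≡ 145^243 (mod 487).
145^2 ≡ 84 (mod 487)
145^4 ≡ 238 (mod 487)
145^8 ≡ 152 (mod 487)
145^16 ≡ 215 (mod 487)
145^32 ≡ 447 (mod 487)
145^64 ≡ 139 (mod 487)
145^128 ≡ 328 (mod 487)
145^243 = 145^(128+64+32+16+2+1) ≡ 486 (mod 487).
Result is 486 ≡ −1, so (145/487) = −1.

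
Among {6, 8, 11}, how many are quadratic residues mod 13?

0

(6/13) = -1 → non-residue.
(8/13) = -1 → non-residue.
(11/13) = -1 → non-residue.
Total quadratic residues among the 3: 0.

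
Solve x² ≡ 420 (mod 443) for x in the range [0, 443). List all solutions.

Since 443 ≡ 3 (mod 4), a square root of 420 is 420^((443+1)/4) = 420^111 mod 443.
Repeated squaring: 420^2≡86, 420^4≡308, 420^8≡62, 420^16≡300, 420^32≡71, 420^64≡168 (mod 443).
420^111 = 420^(64+32+8+4+2+1) ≡ 103 (mod 443).
Check: 103² = 10609 ≡ 420 (mod 443). The two roots are 103 and 340.

103, 340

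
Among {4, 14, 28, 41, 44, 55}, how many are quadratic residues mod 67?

(4/67) = +1 → QR.
(14/67) = +1 → QR.
(28/67) = -1 → non-residue.
(41/67) = -1 → non-residue.
(44/67) = -1 → non-residue.
(55/67) = +1 → QR.
Total quadratic residues among the 6: 3.

3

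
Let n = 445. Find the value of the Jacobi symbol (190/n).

Pull out 2: since 445 ≡ 5 (mod 8), (2/445) = -1.
Reciprocity: 95 ≡ 3 and 445 ≡ 1 (mod 4), so (95/445) = +(445/95).
Reduce top mod 95: now compute (65/95).
Reciprocity: 65 ≡ 1 and 95 ≡ 3 (mod 4), so (65/95) = +(95/65).
Reduce top mod 65: now compute (30/65).
Pull out 2: since 65 ≡ 1 (mod 8), (2/65) = +1.
Reciprocity: 15 ≡ 3 and 65 ≡ 1 (mod 4), so (15/65) = +(65/15).
Reduce top mod 15: now compute (5/15).
Reciprocity: 5 ≡ 1 and 15 ≡ 3 (mod 4), so (5/15) = +(15/5).
Reduce top mod 5: now compute (0/5).
Top reduces to 0: gcd > 1, so the symbol is 0.

0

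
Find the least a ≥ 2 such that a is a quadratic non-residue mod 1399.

(2/1399) = +1, so 2 is a residue.
(3/1399) = −1, so 3 is the smallest positive non-residue mod 1399.

3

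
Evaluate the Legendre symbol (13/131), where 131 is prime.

1

Reciprocity: 13 ≡ 1 and 131 ≡ 3 (mod 4), so (13/131) = +(131/13).
Reduce top mod 13: now compute (1/13).
Reached (1/13) = 1. Collecting the sign flips along the way, the symbol is +1.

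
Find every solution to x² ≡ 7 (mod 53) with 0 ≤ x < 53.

22, 31

53 ≡ 1 (mod 4), so we find a root by search.
Trying successive values, 22² = 484 ≡ 7 (mod 53). The other root is 53 − 22 = 31.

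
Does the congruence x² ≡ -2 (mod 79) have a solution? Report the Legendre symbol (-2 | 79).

-1

First reduce: -2 ≡ 77 (mod 79).
Reciprocity: 77 ≡ 1 and 79 ≡ 3 (mod 4), so (77/79) = +(79/77).
Reduce top mod 77: now compute (2/77).
Pull out 2: since 77 ≡ 5 (mod 8), (2/77) = -1.
Reached (1/77) = 1. Collecting the sign flips along the way, the symbol is -1.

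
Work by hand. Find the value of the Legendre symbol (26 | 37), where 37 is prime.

1

Euler's criterion: (26/37) ≡ 26^18 (mod 37).
26^2 ≡ 10 (mod 37)
26^4 ≡ 26 (mod 37)
26^8 ≡ 10 (mod 37)
26^16 ≡ 26 (mod 37)
26^18 = 26^(16+2) ≡ 1 (mod 37).
Result is 1, so (26/37) = 1.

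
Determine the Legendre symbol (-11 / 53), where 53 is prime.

First reduce: -11 ≡ 42 (mod 53).
Pull out 2: since 53 ≡ 5 (mod 8), (2/53) = -1.
Reciprocity: 21 ≡ 1 and 53 ≡ 1 (mod 4), so (21/53) = +(53/21).
Reduce top mod 21: now compute (11/21).
Reciprocity: 11 ≡ 3 and 21 ≡ 1 (mod 4), so (11/21) = +(21/11).
Reduce top mod 11: now compute (10/11).
Pull out 2: since 11 ≡ 3 (mod 8), (2/11) = -1.
Reciprocity: 5 ≡ 1 and 11 ≡ 3 (mod 4), so (5/11) = +(11/5).
Reduce top mod 5: now compute (1/5).
Reached (1/5) = 1. Collecting the sign flips along the way, the symbol is +1.

1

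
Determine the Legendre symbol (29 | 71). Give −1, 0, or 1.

Euler's criterion: (29/71) ≡ 29^35 (mod 71).
29^2 ≡ 60 (mod 71)
29^4 ≡ 50 (mod 71)
29^8 ≡ 15 (mod 71)
29^16 ≡ 12 (mod 71)
29^32 ≡ 2 (mod 71)
29^35 = 29^(32+2+1) ≡ 1 (mod 71).
Result is 1, so (29/71) = 1.

1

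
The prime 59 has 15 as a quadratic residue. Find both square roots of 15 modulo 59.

29, 30

Since 59 ≡ 3 (mod 4), a square root of 15 is 15^((59+1)/4) = 15^15 mod 59.
Repeated squaring: 15^2≡48, 15^4≡3, 15^8≡9 (mod 59).
15^15 = 15^(8+4+2+1) ≡ 29 (mod 59).
Check: 29² = 841 ≡ 15 (mod 59). The two roots are 29 and 30.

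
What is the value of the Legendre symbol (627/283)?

First reduce: 627 ≡ 61 (mod 283).
Reciprocity: 61 ≡ 1 and 283 ≡ 3 (mod 4), so (61/283) = +(283/61).
Reduce top mod 61: now compute (39/61).
Reciprocity: 39 ≡ 3 and 61 ≡ 1 (mod 4), so (39/61) = +(61/39).
Reduce top mod 39: now compute (22/39).
Pull out 2: since 39 ≡ 7 (mod 8), (2/39) = +1.
Reciprocity: 11 ≡ 3 and 39 ≡ 3 (mod 4), so (11/39) = −(39/11).
Reduce top mod 11: now compute (6/11).
Pull out 2: since 11 ≡ 3 (mod 8), (2/11) = -1.
Reciprocity: 3 ≡ 3 and 11 ≡ 3 (mod 4), so (3/11) = −(11/3).
Reduce top mod 3: now compute (2/3).
Pull out 2: since 3 ≡ 3 (mod 8), (2/3) = -1.
Reached (1/3) = 1. Collecting the sign flips along the way, the symbol is +1.

1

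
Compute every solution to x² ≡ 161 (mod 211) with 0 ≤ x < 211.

Since 211 ≡ 3 (mod 4), a square root of 161 is 161^((211+1)/4) = 161^53 mod 211.
Repeated squaring: 161^2≡179, 161^4≡180, 161^8≡117, 161^16≡185, 161^32≡43 (mod 211).
161^53 = 161^(32+16+4+1) ≡ 43 (mod 211).
Check: 43² = 1849 ≡ 161 (mod 211). The two roots are 43 and 168.

43, 168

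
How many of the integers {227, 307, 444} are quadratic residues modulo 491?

(227/491) = +1 → QR.
(307/491) = -1 → non-residue.
(444/491) = +1 → QR.
Total quadratic residues among the 3: 2.

2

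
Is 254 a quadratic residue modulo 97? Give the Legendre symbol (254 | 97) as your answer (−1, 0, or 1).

Euler's criterion: (254/97) ≡ 60^48 (mod 97).
60^2 ≡ 11 (mod 97)
60^4 ≡ 24 (mod 97)
60^8 ≡ 91 (mod 97)
60^16 ≡ 36 (mod 97)
60^32 ≡ 35 (mod 97)
60^48 = 60^(32+16) ≡ 96 (mod 97).
Result is 96 ≡ −1, so (254/97) = −1.

-1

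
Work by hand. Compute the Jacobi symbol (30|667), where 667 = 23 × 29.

-1

Pull out 2: since 667 ≡ 3 (mod 8), (2/667) = -1.
Reciprocity: 15 ≡ 3 and 667 ≡ 3 (mod 4), so (15/667) = −(667/15).
Reduce top mod 15: now compute (7/15).
Reciprocity: 7 ≡ 3 and 15 ≡ 3 (mod 4), so (7/15) = −(15/7).
Reduce top mod 7: now compute (1/7).
Reached (1/7) = 1. Collecting the sign flips along the way, the symbol is -1.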